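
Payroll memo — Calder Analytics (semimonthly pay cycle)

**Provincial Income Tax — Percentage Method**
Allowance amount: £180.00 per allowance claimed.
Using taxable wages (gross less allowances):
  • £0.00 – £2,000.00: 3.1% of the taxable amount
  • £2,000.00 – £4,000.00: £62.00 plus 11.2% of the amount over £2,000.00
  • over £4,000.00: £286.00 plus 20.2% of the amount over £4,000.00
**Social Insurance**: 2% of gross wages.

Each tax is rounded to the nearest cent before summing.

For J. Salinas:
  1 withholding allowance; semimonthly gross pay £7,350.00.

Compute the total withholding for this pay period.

£1,073.34

Provincial Income Tax: taxable = £7,350.00 − 1×£180.00 = £7,170.00
  £286.00 + 20.2% × (£7,170.00 − £4,000.00) = £286.00 + 20.2% × £3,170.00 = £926.34
Social Insurance: 2% × £7,350.00 = £147.00
Total: £926.34 + £147.00 = £1,073.34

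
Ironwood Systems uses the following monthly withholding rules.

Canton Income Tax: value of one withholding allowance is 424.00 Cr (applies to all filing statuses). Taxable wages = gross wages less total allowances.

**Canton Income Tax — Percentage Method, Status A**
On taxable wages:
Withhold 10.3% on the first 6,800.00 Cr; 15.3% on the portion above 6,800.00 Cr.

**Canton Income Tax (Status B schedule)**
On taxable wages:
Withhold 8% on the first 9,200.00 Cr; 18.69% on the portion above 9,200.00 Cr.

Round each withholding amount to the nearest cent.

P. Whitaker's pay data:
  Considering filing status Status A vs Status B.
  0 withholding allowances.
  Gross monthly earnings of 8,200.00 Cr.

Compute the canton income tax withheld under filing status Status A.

Canton Income Tax (Status A): taxable = 8,200.00 Cr
  700.40 Cr + 15.3% × (8,200.00 Cr − 6,800.00 Cr) = 700.40 Cr + 15.3% × 1,400.00 Cr = 914.60 Cr

914.60 Cr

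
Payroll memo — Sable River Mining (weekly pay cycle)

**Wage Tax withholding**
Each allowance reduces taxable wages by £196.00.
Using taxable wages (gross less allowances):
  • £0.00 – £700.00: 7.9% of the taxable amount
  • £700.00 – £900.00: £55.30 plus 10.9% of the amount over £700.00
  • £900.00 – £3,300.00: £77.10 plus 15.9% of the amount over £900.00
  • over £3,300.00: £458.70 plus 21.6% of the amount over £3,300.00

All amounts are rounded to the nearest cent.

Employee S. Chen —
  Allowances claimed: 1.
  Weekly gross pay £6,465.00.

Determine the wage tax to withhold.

£1,100.00

Wage Tax: taxable = £6,465.00 − 1×£196.00 = £6,269.00
  £458.70 + 21.6% × (£6,269.00 − £3,300.00) = £458.70 + 21.6% × £2,969.00 = £1,100.00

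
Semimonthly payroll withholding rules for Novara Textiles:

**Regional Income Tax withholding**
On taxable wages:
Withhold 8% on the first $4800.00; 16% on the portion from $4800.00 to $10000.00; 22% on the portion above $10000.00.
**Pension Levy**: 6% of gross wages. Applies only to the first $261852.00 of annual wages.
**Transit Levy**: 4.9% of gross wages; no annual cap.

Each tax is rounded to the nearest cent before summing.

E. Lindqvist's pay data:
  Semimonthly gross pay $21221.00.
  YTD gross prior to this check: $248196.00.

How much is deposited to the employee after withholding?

Regional Income Tax: taxable = $21221.00
  $1216.00 + 22% × ($21221.00 − $10000.00) = $1216.00 + 22% × $11221.00 = $3684.62
Pension Levy: cap $261852.00 − YTD $248196.00 = $13656.00 subject; 6% × $13656.00 = $819.36
Transit Levy: 4.9% × $21221.00 = $1039.83
Total withheld: $3684.62 + $819.36 + $1039.83 = $5543.81
Net pay: $21221.00 − $5543.81 = $15677.19

$15677.19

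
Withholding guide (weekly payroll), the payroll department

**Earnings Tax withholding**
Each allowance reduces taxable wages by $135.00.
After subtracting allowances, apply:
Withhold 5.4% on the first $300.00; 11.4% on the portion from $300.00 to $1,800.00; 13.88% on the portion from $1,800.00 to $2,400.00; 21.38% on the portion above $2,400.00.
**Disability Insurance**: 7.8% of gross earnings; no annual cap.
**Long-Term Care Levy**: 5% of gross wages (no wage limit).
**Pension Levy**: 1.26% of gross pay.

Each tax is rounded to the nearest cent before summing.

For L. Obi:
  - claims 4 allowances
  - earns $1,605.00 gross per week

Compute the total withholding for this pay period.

$329.07

Earnings Tax: taxable = $1,605.00 − 4×$135.00 = $1,065.00
  $16.20 + 11.4% × ($1,065.00 − $300.00) = $16.20 + 11.4% × $765.00 = $103.41
Disability Insurance: 7.8% × $1,605.00 = $125.19
Long-Term Care Levy: 5% × $1,605.00 = $80.25
Pension Levy: 1.26% × $1,605.00 = $20.22
Total: $103.41 + $125.19 + $80.25 + $20.22 = $329.07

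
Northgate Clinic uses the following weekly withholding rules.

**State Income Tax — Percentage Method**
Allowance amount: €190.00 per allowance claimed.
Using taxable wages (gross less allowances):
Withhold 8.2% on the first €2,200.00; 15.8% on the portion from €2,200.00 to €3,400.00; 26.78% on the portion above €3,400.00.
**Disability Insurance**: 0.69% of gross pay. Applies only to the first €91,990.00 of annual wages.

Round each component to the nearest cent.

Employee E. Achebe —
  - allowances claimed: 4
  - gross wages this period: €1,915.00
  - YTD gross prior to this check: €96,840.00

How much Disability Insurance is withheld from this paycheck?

Disability Insurance: YTD €96,840.00 ≥ cap €91,990.00 → €0.00

€0.00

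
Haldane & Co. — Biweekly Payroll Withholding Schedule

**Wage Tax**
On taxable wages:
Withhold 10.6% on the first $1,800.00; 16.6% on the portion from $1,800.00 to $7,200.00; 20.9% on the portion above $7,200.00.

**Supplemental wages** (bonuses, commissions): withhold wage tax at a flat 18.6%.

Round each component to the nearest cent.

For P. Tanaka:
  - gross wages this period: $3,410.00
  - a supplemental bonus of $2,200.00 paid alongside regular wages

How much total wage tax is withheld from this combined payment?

Wage Tax: taxable = $3,410.00
  $190.80 + 16.6% × ($3,410.00 − $1,800.00) = $190.80 + 16.6% × $1,610.00 = $458.06
Supplemental (18.6% flat on bonus): 18.6% × $2,200.00 = $409.20
Total wage tax: $458.06 + $409.20 = $867.26

$867.26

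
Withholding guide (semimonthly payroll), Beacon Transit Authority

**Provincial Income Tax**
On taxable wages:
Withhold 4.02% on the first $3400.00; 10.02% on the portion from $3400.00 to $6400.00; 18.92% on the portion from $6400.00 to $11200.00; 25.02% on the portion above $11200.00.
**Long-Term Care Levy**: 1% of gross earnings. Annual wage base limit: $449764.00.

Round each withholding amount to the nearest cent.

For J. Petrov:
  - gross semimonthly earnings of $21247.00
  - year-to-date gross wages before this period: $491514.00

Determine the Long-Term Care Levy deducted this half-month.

Long-Term Care Levy: YTD $491514.00 ≥ cap $449764.00 → $0.00

$0.00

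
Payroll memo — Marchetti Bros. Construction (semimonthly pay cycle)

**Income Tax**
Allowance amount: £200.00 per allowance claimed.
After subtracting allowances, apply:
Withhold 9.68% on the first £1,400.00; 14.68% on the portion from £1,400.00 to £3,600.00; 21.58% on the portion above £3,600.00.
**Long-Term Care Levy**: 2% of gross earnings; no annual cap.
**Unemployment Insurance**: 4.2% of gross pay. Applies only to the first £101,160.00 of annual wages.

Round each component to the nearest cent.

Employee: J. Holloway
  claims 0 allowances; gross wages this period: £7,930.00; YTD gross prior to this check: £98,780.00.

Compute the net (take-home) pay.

£6,278.55

Income Tax: taxable = £7,930.00
  £458.48 + 21.58% × (£7,930.00 − £3,600.00) = £458.48 + 21.58% × £4,330.00 = £1,392.89
Long-Term Care Levy: 2% × £7,930.00 = £158.60
Unemployment Insurance: cap £101,160.00 − YTD £98,780.00 = £2,380.00 subject; 4.2% × £2,380.00 = £99.96
Total withheld: £1,392.89 + £158.60 + £99.96 = £1,651.45
Net pay: £7,930.00 − £1,651.45 = £6,278.55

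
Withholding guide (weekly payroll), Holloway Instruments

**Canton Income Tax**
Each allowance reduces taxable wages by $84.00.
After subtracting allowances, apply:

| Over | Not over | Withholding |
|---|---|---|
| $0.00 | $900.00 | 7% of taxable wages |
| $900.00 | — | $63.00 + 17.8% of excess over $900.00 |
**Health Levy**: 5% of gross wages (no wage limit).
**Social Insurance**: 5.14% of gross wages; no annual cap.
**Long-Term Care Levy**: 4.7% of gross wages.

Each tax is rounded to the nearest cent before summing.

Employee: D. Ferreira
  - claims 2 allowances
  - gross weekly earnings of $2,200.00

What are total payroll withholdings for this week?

$590.98

Canton Income Tax: taxable = $2,200.00 − 2×$84.00 = $2,032.00
  $63.00 + 17.8% × ($2,032.00 − $900.00) = $63.00 + 17.8% × $1,132.00 = $264.50
Health Levy: 5% × $2,200.00 = $110.00
Social Insurance: 5.14% × $2,200.00 = $113.08
Long-Term Care Levy: 4.7% × $2,200.00 = $103.40
Total: $264.50 + $110.00 + $113.08 + $103.40 = $590.98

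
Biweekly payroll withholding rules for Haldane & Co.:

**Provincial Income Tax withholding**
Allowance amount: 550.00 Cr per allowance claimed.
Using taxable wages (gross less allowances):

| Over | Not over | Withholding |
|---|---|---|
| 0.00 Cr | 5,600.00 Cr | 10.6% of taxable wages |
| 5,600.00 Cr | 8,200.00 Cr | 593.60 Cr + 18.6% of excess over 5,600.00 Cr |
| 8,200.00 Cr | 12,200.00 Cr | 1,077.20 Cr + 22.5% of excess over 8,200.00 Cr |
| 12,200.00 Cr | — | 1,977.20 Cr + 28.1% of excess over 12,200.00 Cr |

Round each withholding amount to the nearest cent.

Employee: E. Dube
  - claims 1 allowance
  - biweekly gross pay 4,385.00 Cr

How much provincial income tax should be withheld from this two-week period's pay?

Provincial Income Tax: taxable = 4,385.00 Cr − 1×550.00 Cr = 3,835.00 Cr
  10.6% × 3,835.00 Cr = 406.51 Cr

406.51 Cr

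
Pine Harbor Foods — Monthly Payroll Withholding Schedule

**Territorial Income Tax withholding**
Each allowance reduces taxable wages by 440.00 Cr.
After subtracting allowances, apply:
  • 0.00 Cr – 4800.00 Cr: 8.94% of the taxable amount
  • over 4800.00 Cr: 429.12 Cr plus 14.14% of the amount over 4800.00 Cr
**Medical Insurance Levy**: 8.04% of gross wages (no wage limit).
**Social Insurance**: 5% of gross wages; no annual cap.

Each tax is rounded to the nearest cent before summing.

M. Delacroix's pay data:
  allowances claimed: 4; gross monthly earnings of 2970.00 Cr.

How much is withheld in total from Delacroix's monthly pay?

495.46 Cr

Territorial Income Tax: taxable = 2970.00 Cr − 4×440.00 Cr = 1210.00 Cr
  8.94% × 1210.00 Cr = 108.17 Cr
Medical Insurance Levy: 8.04% × 2970.00 Cr = 238.79 Cr
Social Insurance: 5% × 2970.00 Cr = 148.50 Cr
Total: 108.17 Cr + 238.79 Cr + 148.50 Cr = 495.46 Cr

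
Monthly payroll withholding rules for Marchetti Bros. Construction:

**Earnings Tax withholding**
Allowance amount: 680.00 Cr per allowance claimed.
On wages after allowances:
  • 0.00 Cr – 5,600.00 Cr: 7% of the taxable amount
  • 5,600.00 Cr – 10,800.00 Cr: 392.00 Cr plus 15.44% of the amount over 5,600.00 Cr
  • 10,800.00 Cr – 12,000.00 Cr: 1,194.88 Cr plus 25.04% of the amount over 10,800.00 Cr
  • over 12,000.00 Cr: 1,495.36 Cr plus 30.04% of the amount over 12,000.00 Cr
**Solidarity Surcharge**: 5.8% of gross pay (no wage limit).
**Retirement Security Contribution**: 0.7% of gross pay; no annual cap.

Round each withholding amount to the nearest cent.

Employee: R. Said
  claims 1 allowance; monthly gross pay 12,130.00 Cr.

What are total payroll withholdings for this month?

Earnings Tax: taxable = 12,130.00 Cr − 1×680.00 Cr = 11,450.00 Cr
  1,194.88 Cr + 25.04% × (11,450.00 Cr − 10,800.00 Cr) = 1,194.88 Cr + 25.04% × 650.00 Cr = 1,357.64 Cr
Solidarity Surcharge: 5.8% × 12,130.00 Cr = 703.54 Cr
Retirement Security Contribution: 0.7% × 12,130.00 Cr = 84.91 Cr
Total: 1,357.64 Cr + 703.54 Cr + 84.91 Cr = 2,146.09 Cr

2,146.09 Cr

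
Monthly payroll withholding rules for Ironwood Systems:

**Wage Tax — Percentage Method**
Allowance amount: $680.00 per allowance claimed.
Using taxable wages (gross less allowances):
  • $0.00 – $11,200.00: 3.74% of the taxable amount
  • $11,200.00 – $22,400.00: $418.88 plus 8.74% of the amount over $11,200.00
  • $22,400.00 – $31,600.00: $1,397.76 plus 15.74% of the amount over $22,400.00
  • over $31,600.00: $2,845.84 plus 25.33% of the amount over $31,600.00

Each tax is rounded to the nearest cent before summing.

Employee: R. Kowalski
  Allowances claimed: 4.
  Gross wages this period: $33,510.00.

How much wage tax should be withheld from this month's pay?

Wage Tax: taxable = $33,510.00 − 4×$680.00 = $30,790.00
  $1,397.76 + 15.74% × ($30,790.00 − $22,400.00) = $1,397.76 + 15.74% × $8,390.00 = $2,718.35

$2,718.35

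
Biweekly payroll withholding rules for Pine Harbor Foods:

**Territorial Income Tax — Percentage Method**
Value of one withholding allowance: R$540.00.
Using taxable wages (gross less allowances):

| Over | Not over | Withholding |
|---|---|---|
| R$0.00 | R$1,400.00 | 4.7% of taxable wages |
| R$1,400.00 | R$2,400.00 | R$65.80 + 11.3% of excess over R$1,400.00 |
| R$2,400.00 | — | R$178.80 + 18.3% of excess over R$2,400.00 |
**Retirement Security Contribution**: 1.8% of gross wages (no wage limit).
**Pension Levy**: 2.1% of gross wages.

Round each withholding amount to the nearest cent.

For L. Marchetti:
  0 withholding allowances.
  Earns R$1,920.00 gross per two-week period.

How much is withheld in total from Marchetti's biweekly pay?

Territorial Income Tax: taxable = R$1,920.00
  R$65.80 + 11.3% × (R$1,920.00 − R$1,400.00) = R$65.80 + 11.3% × R$520.00 = R$124.56
Retirement Security Contribution: 1.8% × R$1,920.00 = R$34.56
Pension Levy: 2.1% × R$1,920.00 = R$40.32
Total: R$124.56 + R$34.56 + R$40.32 = R$199.44

R$199.44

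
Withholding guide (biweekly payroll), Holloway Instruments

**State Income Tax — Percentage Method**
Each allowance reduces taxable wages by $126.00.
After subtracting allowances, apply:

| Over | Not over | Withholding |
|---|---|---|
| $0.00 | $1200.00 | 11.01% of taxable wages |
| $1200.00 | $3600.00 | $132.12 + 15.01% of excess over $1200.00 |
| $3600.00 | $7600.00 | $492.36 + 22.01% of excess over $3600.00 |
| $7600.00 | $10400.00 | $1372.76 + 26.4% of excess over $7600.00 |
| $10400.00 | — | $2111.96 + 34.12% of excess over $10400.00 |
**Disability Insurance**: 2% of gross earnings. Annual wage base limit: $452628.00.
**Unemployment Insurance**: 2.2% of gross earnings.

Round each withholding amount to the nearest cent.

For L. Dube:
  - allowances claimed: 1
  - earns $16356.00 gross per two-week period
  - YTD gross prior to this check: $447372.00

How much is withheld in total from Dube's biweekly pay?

State Income Tax: taxable = $16356.00 − 1×$126.00 = $16230.00
  $2111.96 + 34.12% × ($16230.00 − $10400.00) = $2111.96 + 34.12% × $5830.00 = $4101.16
Disability Insurance: cap $452628.00 − YTD $447372.00 = $5256.00 subject; 2% × $5256.00 = $105.12
Unemployment Insurance: 2.2% × $16356.00 = $359.83
Total: $4101.16 + $105.12 + $359.83 = $4566.11

$4566.11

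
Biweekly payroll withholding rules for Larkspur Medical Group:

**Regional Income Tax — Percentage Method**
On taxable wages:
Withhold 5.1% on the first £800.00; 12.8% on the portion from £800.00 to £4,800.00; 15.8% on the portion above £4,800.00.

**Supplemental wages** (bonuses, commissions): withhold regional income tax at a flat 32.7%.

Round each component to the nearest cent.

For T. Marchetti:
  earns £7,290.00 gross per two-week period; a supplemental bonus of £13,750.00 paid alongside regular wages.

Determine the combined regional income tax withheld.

Regional Income Tax: taxable = £7,290.00
  £552.80 + 15.8% × (£7,290.00 − £4,800.00) = £552.80 + 15.8% × £2,490.00 = £946.22
Supplemental (32.7% flat on bonus): 32.7% × £13,750.00 = £4,496.25
Total regional income tax: £946.22 + £4,496.25 = £5,442.47

£5,442.47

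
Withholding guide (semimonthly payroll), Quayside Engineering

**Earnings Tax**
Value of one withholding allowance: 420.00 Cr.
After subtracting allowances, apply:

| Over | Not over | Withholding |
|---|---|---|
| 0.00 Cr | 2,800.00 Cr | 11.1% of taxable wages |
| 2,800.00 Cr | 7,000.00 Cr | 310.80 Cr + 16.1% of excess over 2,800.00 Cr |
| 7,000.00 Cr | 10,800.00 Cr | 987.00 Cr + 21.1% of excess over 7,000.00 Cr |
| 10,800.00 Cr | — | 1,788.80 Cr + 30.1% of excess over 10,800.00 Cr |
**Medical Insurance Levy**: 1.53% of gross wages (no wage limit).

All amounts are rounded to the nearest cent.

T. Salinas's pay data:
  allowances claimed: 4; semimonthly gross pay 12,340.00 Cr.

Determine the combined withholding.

Earnings Tax: taxable = 12,340.00 Cr − 4×420.00 Cr = 10,660.00 Cr
  987.00 Cr + 21.1% × (10,660.00 Cr − 7,000.00 Cr) = 987.00 Cr + 21.1% × 3,660.00 Cr = 1,759.26 Cr
Medical Insurance Levy: 1.53% × 12,340.00 Cr = 188.80 Cr
Total: 1,759.26 Cr + 188.80 Cr = 1,948.06 Cr

1,948.06 Cr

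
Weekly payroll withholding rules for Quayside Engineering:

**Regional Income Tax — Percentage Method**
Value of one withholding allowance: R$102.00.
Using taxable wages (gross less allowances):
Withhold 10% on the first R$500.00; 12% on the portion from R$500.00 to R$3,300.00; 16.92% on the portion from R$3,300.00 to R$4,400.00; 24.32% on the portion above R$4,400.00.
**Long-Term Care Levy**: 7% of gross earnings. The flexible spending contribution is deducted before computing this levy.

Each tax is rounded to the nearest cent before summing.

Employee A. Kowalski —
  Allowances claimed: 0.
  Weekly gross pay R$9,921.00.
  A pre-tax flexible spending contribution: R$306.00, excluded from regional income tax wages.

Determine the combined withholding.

Regional Income Tax: taxable = R$9,921.00 − R$306.00 = R$9,615.00
  R$572.12 + 24.32% × (R$9,615.00 − R$4,400.00) = R$572.12 + 24.32% × R$5,215.00 = R$1,840.41
Long-Term Care Levy: 7% × R$9,615.00 = R$673.05
Total: R$1,840.41 + R$673.05 = R$2,513.46

R$2,513.46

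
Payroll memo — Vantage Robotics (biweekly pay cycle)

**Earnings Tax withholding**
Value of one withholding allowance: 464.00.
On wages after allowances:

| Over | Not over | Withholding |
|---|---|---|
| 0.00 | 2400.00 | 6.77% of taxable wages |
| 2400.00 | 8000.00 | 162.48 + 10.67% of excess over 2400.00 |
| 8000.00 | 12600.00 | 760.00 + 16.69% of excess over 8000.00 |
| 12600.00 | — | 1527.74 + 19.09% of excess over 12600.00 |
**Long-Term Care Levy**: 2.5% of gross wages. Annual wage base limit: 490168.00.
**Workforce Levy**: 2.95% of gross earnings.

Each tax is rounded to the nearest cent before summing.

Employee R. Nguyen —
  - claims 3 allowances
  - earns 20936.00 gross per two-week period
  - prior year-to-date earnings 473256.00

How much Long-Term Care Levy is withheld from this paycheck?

422.80

Long-Term Care Levy: cap 490168.00 − YTD 473256.00 = 16912.00 subject; 2.5% × 16912.00 = 422.80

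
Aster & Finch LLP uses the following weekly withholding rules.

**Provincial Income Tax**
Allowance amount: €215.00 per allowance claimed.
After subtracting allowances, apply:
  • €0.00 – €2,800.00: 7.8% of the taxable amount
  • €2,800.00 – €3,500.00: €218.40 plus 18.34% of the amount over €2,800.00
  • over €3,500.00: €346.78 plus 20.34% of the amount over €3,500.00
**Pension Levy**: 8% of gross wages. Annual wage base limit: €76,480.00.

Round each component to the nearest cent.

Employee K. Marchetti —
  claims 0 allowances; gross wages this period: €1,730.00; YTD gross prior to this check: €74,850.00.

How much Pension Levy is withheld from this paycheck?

€130.40

Pension Levy: cap €76,480.00 − YTD €74,850.00 = €1,630.00 subject; 8% × €1,630.00 = €130.40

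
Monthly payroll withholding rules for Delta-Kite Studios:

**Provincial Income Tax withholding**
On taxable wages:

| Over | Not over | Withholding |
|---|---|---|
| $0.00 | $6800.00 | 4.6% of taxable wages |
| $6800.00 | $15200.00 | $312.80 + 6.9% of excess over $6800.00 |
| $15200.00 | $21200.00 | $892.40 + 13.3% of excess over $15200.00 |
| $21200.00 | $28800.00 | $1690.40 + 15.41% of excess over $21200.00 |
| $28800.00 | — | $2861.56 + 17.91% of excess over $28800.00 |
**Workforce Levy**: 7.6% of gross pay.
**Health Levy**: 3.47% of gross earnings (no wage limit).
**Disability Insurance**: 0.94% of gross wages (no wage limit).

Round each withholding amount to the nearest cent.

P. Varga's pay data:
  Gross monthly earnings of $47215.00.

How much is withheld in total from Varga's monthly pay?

$11830.21

Provincial Income Tax: taxable = $47215.00
  $2861.56 + 17.91% × ($47215.00 − $28800.00) = $2861.56 + 17.91% × $18415.00 = $6159.69
Workforce Levy: 7.6% × $47215.00 = $3588.34
Health Levy: 3.47% × $47215.00 = $1638.36
Disability Insurance: 0.94% × $47215.00 = $443.82
Total: $6159.69 + $3588.34 + $1638.36 + $443.82 = $11830.21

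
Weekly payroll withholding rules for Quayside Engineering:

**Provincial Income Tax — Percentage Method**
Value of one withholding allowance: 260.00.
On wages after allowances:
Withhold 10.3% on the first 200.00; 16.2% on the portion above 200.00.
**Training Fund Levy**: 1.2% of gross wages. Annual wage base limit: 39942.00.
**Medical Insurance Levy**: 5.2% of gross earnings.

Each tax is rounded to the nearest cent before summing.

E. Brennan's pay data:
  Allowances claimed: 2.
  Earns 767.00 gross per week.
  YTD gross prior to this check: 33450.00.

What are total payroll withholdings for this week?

77.29

Provincial Income Tax: taxable = 767.00 − 2×260.00 = 247.00
  20.60 + 16.2% × (247.00 − 200.00) = 20.60 + 16.2% × 47.00 = 28.21
Training Fund Levy: 1.2% × 767.00 = 9.20
Medical Insurance Levy: 5.2% × 767.00 = 39.88
Total: 28.21 + 9.20 + 39.88 = 77.29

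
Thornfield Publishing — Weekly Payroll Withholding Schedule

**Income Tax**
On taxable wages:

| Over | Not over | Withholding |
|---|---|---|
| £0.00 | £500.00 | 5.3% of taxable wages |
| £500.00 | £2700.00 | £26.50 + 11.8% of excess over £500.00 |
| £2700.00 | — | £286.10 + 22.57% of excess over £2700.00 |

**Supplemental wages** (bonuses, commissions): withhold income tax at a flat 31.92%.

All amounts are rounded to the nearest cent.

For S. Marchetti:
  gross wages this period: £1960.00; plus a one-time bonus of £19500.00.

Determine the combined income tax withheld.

£6423.18

Income Tax: taxable = £1960.00
  £26.50 + 11.8% × (£1960.00 − £500.00) = £26.50 + 11.8% × £1460.00 = £198.78
Supplemental (31.92% flat on bonus): 31.92% × £19500.00 = £6224.40
Total income tax: £198.78 + £6224.40 = £6423.18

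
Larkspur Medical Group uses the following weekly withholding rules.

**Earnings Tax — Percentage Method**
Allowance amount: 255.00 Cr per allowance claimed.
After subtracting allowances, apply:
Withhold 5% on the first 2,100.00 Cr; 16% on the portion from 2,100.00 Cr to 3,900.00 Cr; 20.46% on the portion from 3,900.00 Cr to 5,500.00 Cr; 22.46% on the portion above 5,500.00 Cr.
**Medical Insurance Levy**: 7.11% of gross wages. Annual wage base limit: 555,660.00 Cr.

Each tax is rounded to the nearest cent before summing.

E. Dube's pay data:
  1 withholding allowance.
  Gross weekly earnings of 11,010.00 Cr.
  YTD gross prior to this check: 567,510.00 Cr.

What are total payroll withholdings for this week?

1,900.63 Cr

Earnings Tax: taxable = 11,010.00 Cr − 1×255.00 Cr = 10,755.00 Cr
  720.36 Cr + 22.46% × (10,755.00 Cr − 5,500.00 Cr) = 720.36 Cr + 22.46% × 5,255.00 Cr = 1,900.63 Cr
Medical Insurance Levy: YTD 567,510.00 Cr ≥ cap 555,660.00 Cr → 0.00 Cr
Total: 1,900.63 Cr + 0.00 Cr = 1,900.63 Cr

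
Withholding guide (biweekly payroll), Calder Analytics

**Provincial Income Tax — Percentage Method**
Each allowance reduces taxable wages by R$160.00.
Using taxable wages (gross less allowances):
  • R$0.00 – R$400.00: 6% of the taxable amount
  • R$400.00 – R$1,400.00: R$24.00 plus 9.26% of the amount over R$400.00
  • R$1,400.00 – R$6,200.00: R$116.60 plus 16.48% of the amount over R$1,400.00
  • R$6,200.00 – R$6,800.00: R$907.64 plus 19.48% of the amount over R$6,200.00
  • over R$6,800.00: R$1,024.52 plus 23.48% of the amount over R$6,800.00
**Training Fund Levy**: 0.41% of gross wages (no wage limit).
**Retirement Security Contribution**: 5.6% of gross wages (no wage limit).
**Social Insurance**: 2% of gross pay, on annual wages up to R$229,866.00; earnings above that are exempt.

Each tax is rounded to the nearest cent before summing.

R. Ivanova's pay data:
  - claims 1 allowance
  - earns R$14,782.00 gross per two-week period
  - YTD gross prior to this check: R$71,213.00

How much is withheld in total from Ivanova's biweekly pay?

Provincial Income Tax: taxable = R$14,782.00 − 1×R$160.00 = R$14,622.00
  R$1,024.52 + 23.48% × (R$14,622.00 − R$6,800.00) = R$1,024.52 + 23.48% × R$7,822.00 = R$2,861.13
Training Fund Levy: 0.41% × R$14,782.00 = R$60.61
Retirement Security Contribution: 5.6% × R$14,782.00 = R$827.79
Social Insurance: 2% × R$14,782.00 = R$295.64
Total: R$2,861.13 + R$60.61 + R$827.79 + R$295.64 = R$4,045.17

R$4,045.17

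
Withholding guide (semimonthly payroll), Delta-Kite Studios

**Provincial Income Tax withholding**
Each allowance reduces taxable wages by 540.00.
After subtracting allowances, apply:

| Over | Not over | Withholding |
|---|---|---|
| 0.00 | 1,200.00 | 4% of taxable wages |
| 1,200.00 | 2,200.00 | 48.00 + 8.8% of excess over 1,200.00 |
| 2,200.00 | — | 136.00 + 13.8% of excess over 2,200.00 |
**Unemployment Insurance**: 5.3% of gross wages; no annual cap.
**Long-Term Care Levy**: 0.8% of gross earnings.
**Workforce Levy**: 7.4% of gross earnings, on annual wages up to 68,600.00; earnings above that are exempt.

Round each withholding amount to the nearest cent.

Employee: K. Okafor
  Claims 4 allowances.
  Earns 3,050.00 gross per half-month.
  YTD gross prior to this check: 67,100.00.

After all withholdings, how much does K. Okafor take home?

2,717.35

Provincial Income Tax: taxable = 3,050.00 − 4×540.00 = 890.00
  4% × 890.00 = 35.60
Unemployment Insurance: 5.3% × 3,050.00 = 161.65
Long-Term Care Levy: 0.8% × 3,050.00 = 24.40
Workforce Levy: cap 68,600.00 − YTD 67,100.00 = 1,500.00 subject; 7.4% × 1,500.00 = 111.00
Total withheld: 35.60 + 161.65 + 24.40 + 111.00 = 332.65
Net pay: 3,050.00 − 332.65 = 2,717.35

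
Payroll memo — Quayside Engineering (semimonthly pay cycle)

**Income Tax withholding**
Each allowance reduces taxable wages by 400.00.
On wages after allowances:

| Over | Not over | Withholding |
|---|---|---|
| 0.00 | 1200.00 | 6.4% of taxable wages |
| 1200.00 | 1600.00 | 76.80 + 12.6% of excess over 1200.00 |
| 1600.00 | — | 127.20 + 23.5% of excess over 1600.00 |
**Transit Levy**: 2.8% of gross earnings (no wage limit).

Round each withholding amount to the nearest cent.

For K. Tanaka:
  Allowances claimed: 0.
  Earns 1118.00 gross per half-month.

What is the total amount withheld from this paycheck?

102.85

Income Tax: taxable = 1118.00
  6.4% × 1118.00 = 71.55
Transit Levy: 2.8% × 1118.00 = 31.30
Total: 71.55 + 31.30 = 102.85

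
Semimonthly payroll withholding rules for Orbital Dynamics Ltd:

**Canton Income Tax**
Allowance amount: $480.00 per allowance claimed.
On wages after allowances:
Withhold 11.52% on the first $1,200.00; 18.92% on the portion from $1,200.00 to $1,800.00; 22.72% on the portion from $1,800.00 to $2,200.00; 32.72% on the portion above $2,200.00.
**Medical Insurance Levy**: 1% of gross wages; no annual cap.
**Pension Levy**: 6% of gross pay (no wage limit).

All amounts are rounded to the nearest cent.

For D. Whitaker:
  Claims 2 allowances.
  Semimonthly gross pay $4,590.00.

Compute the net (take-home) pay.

Canton Income Tax: taxable = $4,590.00 − 2×$480.00 = $3,630.00
  $342.64 + 32.72% × ($3,630.00 − $2,200.00) = $342.64 + 32.72% × $1,430.00 = $810.54
Medical Insurance Levy: 1% × $4,590.00 = $45.90
Pension Levy: 6% × $4,590.00 = $275.40
Total withheld: $810.54 + $45.90 + $275.40 = $1,131.84
Net pay: $4,590.00 − $1,131.84 = $3,458.16

$3,458.16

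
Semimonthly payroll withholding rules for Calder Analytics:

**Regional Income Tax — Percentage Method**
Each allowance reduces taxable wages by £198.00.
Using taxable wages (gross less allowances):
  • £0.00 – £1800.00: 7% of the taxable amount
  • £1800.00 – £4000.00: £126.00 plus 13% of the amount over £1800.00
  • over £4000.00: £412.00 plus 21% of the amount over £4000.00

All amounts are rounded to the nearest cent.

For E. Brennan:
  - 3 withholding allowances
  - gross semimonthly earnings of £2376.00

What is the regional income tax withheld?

£124.74

Regional Income Tax: taxable = £2376.00 − 3×£198.00 = £1782.00
  7% × £1782.00 = £124.74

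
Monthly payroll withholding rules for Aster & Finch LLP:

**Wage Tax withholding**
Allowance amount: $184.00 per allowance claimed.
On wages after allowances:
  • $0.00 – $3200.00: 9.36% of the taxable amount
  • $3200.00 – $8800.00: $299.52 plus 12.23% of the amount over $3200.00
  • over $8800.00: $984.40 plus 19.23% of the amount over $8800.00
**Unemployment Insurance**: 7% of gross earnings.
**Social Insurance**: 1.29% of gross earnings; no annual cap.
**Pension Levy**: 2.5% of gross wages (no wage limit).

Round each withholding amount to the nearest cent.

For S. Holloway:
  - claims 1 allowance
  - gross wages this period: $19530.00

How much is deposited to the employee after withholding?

$14410.31

Wage Tax: taxable = $19530.00 − 1×$184.00 = $19346.00
  $984.40 + 19.23% × ($19346.00 − $8800.00) = $984.40 + 19.23% × $10546.00 = $3012.40
Unemployment Insurance: 7% × $19530.00 = $1367.10
Social Insurance: 1.29% × $19530.00 = $251.94
Pension Levy: 2.5% × $19530.00 = $488.25
Total withheld: $3012.40 + $1367.10 + $251.94 + $488.25 = $5119.69
Net pay: $19530.00 − $5119.69 = $14410.31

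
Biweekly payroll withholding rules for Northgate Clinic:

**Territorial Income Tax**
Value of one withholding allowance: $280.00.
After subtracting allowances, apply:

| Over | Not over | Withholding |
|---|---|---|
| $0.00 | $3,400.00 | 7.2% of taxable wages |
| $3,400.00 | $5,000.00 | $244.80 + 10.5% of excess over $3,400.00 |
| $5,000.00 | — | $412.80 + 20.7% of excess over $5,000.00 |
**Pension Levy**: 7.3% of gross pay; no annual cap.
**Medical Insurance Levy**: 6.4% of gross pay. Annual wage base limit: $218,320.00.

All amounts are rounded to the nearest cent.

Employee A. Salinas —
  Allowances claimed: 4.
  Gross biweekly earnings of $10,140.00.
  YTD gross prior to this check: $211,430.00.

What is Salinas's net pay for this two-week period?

$7,713.88

Territorial Income Tax: taxable = $10,140.00 − 4×$280.00 = $9,020.00
  $412.80 + 20.7% × ($9,020.00 − $5,000.00) = $412.80 + 20.7% × $4,020.00 = $1,244.94
Pension Levy: 7.3% × $10,140.00 = $740.22
Medical Insurance Levy: cap $218,320.00 − YTD $211,430.00 = $6,890.00 subject; 6.4% × $6,890.00 = $440.96
Total withheld: $1,244.94 + $740.22 + $440.96 = $2,426.12
Net pay: $10,140.00 − $2,426.12 = $7,713.88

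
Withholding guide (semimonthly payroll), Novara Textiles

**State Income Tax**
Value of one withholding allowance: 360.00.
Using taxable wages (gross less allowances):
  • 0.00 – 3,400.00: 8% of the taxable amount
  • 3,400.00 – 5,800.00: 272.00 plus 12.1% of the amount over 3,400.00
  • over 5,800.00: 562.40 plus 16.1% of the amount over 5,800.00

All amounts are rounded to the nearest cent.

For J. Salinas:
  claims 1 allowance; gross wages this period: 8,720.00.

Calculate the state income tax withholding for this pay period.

State Income Tax: taxable = 8,720.00 − 1×360.00 = 8,360.00
  562.40 + 16.1% × (8,360.00 − 5,800.00) = 562.40 + 16.1% × 2,560.00 = 974.56

974.56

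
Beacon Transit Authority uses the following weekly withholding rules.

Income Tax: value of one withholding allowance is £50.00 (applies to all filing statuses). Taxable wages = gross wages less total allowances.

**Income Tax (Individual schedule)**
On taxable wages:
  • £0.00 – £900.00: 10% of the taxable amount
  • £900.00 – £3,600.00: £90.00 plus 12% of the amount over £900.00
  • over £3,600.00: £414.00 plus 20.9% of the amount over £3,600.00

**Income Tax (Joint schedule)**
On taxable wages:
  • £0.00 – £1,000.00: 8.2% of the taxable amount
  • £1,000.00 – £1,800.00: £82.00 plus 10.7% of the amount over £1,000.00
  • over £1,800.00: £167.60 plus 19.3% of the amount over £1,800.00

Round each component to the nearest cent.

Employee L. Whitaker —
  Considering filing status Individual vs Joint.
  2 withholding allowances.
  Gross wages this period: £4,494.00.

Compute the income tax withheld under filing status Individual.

Income Tax (Individual): taxable = £4,494.00 − 2×£50.00 = £4,394.00
  £414.00 + 20.9% × (£4,394.00 − £3,600.00) = £414.00 + 20.9% × £794.00 = £579.95

£579.95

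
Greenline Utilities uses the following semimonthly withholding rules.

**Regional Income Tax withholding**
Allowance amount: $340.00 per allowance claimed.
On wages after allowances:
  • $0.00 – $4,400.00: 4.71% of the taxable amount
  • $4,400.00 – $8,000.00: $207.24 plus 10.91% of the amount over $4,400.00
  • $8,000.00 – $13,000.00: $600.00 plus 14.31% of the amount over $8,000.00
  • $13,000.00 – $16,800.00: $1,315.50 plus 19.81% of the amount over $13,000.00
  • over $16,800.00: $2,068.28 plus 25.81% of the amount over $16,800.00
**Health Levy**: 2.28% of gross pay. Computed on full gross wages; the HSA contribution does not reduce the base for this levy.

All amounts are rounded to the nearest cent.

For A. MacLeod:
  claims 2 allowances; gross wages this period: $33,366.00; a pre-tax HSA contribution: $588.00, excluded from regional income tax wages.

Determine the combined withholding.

Regional Income Tax: taxable = $33,366.00 − $588.00 − 2×$340.00 = $32,098.00
  $2,068.28 + 25.81% × ($32,098.00 − $16,800.00) = $2,068.28 + 25.81% × $15,298.00 = $6,016.69
Health Levy: 2.28% × $33,366.00 = $760.74
Total: $6,016.69 + $760.74 = $6,777.43

$6,777.43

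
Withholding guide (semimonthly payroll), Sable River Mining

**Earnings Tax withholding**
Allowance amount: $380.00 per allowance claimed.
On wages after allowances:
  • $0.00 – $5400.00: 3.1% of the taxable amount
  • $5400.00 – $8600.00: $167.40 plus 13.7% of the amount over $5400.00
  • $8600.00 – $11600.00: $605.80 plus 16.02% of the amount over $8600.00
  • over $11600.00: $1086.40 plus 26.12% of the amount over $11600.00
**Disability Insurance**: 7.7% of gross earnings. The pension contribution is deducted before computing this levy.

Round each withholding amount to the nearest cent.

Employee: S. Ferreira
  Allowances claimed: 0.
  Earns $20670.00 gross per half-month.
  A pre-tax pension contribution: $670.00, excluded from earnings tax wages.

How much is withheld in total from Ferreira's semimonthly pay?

Earnings Tax: taxable = $20670.00 − $670.00 = $20000.00
  $1086.40 + 26.12% × ($20000.00 − $11600.00) = $1086.40 + 26.12% × $8400.00 = $3280.48
Disability Insurance: 7.7% × $20000.00 = $1540.00
Total: $3280.48 + $1540.00 = $4820.48

$4820.48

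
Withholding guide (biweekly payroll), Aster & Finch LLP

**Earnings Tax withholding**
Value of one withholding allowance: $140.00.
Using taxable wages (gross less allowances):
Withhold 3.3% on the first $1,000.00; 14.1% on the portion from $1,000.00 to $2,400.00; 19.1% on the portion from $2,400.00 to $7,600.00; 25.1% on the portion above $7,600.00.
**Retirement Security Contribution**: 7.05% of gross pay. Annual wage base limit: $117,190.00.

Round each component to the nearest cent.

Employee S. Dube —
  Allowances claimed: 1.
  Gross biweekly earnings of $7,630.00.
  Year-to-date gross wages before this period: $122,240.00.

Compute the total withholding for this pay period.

$1,202.59

Earnings Tax: taxable = $7,630.00 − 1×$140.00 = $7,490.00
  $230.40 + 19.1% × ($7,490.00 − $2,400.00) = $230.40 + 19.1% × $5,090.00 = $1,202.59
Retirement Security Contribution: YTD $122,240.00 ≥ cap $117,190.00 → $0.00
Total: $1,202.59 + $0.00 = $1,202.59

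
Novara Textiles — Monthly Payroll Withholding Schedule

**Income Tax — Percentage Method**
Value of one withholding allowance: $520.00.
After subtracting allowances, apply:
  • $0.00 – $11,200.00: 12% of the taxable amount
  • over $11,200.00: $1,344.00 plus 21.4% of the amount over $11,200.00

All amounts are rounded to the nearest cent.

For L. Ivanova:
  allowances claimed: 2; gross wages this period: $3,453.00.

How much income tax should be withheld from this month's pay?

Income Tax: taxable = $3,453.00 − 2×$520.00 = $2,413.00
  12% × $2,413.00 = $289.56

$289.56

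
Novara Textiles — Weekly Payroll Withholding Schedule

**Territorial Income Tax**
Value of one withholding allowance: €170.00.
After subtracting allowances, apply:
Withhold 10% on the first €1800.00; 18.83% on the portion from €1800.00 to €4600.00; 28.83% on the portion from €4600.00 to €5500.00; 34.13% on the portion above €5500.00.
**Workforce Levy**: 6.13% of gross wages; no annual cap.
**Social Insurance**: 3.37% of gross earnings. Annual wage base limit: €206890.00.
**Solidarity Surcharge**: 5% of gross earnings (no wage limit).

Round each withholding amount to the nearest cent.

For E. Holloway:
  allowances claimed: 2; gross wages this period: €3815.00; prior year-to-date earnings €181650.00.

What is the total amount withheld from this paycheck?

€1048.58

Territorial Income Tax: taxable = €3815.00 − 2×€170.00 = €3475.00
  €180.00 + 18.83% × (€3475.00 − €1800.00) = €180.00 + 18.83% × €1675.00 = €495.40
Workforce Levy: 6.13% × €3815.00 = €233.86
Social Insurance: 3.37% × €3815.00 = €128.57
Solidarity Surcharge: 5% × €3815.00 = €190.75
Total: €495.40 + €233.86 + €128.57 + €190.75 = €1048.58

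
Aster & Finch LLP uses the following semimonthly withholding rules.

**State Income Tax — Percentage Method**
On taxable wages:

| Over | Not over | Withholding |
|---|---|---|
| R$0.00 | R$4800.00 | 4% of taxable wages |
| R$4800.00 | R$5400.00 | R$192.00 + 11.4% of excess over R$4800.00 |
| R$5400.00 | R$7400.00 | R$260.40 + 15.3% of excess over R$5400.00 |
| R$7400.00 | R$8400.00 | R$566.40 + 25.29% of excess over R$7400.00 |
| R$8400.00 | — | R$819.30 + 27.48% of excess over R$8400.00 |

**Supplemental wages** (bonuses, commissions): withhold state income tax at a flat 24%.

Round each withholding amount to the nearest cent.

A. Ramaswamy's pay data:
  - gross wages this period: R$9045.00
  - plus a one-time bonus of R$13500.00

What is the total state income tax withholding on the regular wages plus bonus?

R$4236.55

State Income Tax: taxable = R$9045.00
  R$819.30 + 27.48% × (R$9045.00 − R$8400.00) = R$819.30 + 27.48% × R$645.00 = R$996.55
Supplemental (24% flat on bonus): 24% × R$13500.00 = R$3240.00
Total state income tax: R$996.55 + R$3240.00 = R$4236.55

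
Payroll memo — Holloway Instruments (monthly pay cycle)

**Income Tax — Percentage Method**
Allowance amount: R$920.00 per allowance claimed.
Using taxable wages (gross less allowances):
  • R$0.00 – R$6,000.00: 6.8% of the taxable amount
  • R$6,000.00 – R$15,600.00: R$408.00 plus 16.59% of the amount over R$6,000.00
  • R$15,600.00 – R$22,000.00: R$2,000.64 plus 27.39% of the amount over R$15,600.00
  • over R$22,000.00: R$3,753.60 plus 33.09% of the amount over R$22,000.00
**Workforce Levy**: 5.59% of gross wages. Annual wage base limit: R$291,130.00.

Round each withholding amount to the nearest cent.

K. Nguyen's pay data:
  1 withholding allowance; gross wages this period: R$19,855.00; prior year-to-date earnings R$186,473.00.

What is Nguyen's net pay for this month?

Income Tax: taxable = R$19,855.00 − 1×R$920.00 = R$18,935.00
  R$2,000.64 + 27.39% × (R$18,935.00 − R$15,600.00) = R$2,000.64 + 27.39% × R$3,335.00 = R$2,914.10
Workforce Levy: 5.59% × R$19,855.00 = R$1,109.89
Total withheld: R$2,914.10 + R$1,109.89 = R$4,023.99
Net pay: R$19,855.00 − R$4,023.99 = R$15,831.01

R$15,831.01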